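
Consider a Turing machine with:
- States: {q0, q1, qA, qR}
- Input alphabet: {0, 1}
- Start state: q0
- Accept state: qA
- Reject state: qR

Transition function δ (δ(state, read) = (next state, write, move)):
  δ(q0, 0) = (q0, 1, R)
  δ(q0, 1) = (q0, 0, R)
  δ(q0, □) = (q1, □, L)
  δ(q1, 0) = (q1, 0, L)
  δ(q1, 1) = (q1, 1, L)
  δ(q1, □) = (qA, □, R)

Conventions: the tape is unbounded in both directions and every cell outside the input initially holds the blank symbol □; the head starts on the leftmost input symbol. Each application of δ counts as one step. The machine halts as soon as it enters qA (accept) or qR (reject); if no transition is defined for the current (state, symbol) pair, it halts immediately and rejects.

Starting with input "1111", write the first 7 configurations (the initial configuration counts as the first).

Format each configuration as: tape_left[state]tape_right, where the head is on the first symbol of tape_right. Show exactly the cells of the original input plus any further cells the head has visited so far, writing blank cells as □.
Step 0: [q0]1111 (head at position 0)
Step 1: δ(q0, 1) = (q0, 0, R)  ⊢  0[q0]111 (head at position 1)
Step 2: δ(q0, 1) = (q0, 0, R)  ⊢  00[q0]11 (head at position 2)
Step 3: δ(q0, 1) = (q0, 0, R)  ⊢  000[q0]1 (head at position 3)
Step 4: δ(q0, 1) = (q0, 0, R)  ⊢  0000[q0]□ (head at position 4)
Step 5: δ(q0, □) = (q1, □, L)  ⊢  000[q1]0□ (head at position 3)
Step 6: δ(q1, 0) = (q1, 0, L)  ⊢  00[q1]00□ (head at position 2)

Final answer: [q0]1111 ⊢ 0[q0]111 ⊢ 00[q0]11 ⊢ 000[q0]1 ⊢ 0000[q0]□ ⊢ 000[q1]0□ ⊢ 00[q1]00□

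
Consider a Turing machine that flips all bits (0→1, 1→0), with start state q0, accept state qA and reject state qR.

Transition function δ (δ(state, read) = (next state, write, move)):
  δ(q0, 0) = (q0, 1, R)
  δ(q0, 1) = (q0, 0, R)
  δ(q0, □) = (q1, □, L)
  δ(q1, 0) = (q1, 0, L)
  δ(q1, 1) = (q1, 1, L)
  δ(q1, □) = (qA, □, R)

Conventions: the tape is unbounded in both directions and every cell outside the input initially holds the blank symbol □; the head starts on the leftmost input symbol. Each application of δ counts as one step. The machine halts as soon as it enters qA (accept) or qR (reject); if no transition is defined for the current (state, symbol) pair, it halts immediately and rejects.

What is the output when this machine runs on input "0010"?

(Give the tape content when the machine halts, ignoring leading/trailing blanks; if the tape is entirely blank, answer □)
Step 0: [q0]0010 (head at position 0)
Step 1: δ(q0, 0) = (q0, 1, R)  ⊢  1[q0]010 (head at position 1)
Step 2: δ(q0, 0) = (q0, 1, R)  ⊢  11[q0]10 (head at position 2)
Step 3: δ(q0, 1) = (q0, 0, R)  ⊢  110[q0]0 (head at position 3)
Step 4: δ(q0, 0) = (q0, 1, R)  ⊢  1101[q0]□ (head at position 4)
Step 5: δ(q0, □) = (q1, □, L)  ⊢  110[q1]1□ (head at position 3)
Step 6: δ(q1, 1) = (q1, 1, L)  ⊢  11[q1]01□ (head at position 2)
Step 7: δ(q1, 0) = (q1, 0, L)  ⊢  1[q1]101□ (head at position 1)
Step 8: δ(q1, 1) = (q1, 1, L)  ⊢  [q1]1101□ (head at position 0)
Step 9: δ(q1, 1) = (q1, 1, L)  ⊢  [q1]□1101□ (head at position -1)
Step 10: δ(q1, □) = (qA, □, R)  ⊢  □[qA]1101□ (head at position 0)
The machine is in qA, so it halts and accepts.
Tape content when halted (ignoring surrounding blanks): 1101

Final answer: Output: 1101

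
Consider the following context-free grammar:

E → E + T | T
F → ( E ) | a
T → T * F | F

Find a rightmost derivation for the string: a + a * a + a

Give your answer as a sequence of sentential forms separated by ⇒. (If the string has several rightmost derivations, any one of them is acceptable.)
Start with E.
Step 1: the rightmost non-terminal is E; apply E → E + T:  E + T
Step 2: the rightmost non-terminal is T; apply T → F:  E + F
Step 3: the rightmost non-terminal is F; apply F → a:  E + a
Step 4: the rightmost non-terminal is E; apply E → E + T:  E + T + a
Step 5: the rightmost non-terminal is T; apply T → T * F:  E + T * F + a
Step 6: the rightmost non-terminal is F; apply F → a:  E + T * a + a
Step 7: the rightmost non-terminal is T; apply T → F:  E + F * a + a
Step 8: the rightmost non-terminal is F; apply F → a:  E + a * a + a
Step 9: the rightmost non-terminal is E; apply E → T:  T + a * a + a
Step 10: the rightmost non-terminal is T; apply T → F:  F + a * a + a
Step 11: the rightmost non-terminal is F; apply F → a:  a + a * a + a

Final answer: E ⇒ E + T ⇒ E + F ⇒ E + a ⇒ E + T + a ⇒ E + T * F + a ⇒ E + T * a + a ⇒ E + F * a + a ⇒ E + a * a + a ⇒ T + a * a + a ⇒ F + a * a + a ⇒ a + a * a + a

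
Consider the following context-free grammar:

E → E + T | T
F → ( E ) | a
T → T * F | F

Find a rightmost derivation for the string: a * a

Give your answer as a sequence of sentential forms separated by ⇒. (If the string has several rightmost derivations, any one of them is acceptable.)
Start with E.
Step 1: the rightmost non-terminal is E; apply E → T:  T
Step 2: the rightmost non-terminal is T; apply T → T * F:  T * F
Step 3: the rightmost non-terminal is F; apply F → a:  T * a
Step 4: the rightmost non-terminal is T; apply T → F:  F * a
Step 5: the rightmost non-terminal is F; apply F → a:  a * a

Final answer: E ⇒ T ⇒ T * F ⇒ T * a ⇒ F * a ⇒ a * a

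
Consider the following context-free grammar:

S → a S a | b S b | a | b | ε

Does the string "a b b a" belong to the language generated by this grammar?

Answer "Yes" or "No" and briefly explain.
A derivation exists: S ⇒ a S a ⇒ a b S b a ⇒ a b b a (using S → a S a, S → b S b, then S → ε).

Final answer: Yes - a valid derivation exists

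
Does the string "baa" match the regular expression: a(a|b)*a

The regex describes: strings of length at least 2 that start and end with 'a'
No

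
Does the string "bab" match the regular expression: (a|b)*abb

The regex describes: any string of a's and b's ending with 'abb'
No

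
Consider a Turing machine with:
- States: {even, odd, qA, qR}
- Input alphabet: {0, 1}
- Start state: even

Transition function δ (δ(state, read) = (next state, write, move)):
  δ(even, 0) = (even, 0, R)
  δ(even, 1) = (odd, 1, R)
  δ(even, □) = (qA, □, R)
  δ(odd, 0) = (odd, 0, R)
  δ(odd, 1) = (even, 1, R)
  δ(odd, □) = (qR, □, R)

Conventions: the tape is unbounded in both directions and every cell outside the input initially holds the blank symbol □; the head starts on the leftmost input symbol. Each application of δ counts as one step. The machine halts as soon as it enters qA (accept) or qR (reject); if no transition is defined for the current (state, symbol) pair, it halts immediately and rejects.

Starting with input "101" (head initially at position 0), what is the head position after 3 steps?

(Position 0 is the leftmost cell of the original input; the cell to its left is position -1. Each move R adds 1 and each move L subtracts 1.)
Step 0: [even]101 (head at position 0)
Step 1: δ(even, 1) = (odd, 1, R)  ⊢  1[odd]01 (head at position 1)
Step 2: δ(odd, 0) = (odd, 0, R)  ⊢  10[odd]1 (head at position 2)
Step 3: δ(odd, 1) = (even, 1, R)  ⊢  101[even]□ (head at position 3)
Head position after 3 steps: 3

Final answer: Position 3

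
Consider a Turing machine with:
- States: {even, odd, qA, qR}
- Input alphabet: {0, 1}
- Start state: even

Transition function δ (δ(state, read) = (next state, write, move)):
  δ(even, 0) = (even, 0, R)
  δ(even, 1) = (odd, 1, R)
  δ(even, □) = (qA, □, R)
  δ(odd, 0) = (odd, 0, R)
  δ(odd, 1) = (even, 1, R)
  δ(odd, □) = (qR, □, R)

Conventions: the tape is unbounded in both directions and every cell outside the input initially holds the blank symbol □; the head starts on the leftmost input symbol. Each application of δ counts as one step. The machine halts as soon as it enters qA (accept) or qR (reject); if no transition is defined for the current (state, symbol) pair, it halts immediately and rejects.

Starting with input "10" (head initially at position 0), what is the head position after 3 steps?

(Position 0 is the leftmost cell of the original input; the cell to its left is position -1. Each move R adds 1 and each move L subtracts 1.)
Step 0: [even]10 (head at position 0)
Step 1: δ(even, 1) = (odd, 1, R)  ⊢  1[odd]0 (head at position 1)
Step 2: δ(odd, 0) = (odd, 0, R)  ⊢  10[odd]□ (head at position 2)
Step 3: δ(odd, □) = (qR, □, R)  ⊢  10□[qR]□ (head at position 3)
Head position after 3 steps: 3

Final answer: Position 3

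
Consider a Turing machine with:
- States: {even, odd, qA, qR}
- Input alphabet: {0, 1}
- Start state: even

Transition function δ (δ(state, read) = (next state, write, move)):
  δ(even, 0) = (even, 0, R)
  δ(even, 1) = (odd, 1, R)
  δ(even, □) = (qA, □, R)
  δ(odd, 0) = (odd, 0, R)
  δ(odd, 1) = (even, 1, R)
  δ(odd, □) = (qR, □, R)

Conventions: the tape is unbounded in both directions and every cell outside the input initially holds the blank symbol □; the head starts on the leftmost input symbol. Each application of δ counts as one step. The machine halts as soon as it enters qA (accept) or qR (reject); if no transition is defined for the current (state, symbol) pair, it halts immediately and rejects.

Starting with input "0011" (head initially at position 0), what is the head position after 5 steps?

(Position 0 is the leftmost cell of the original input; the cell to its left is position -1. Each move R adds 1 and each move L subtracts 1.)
Step 0: [even]0011 (head at position 0)
Step 1: δ(even, 0) = (even, 0, R)  ⊢  0[even]011 (head at position 1)
Step 2: δ(even, 0) = (even, 0, R)  ⊢  00[even]11 (head at position 2)
Step 3: δ(even, 1) = (odd, 1, R)  ⊢  001[odd]1 (head at position 3)
Step 4: δ(odd, 1) = (even, 1, R)  ⊢  0011[even]□ (head at position 4)
Step 5: δ(even, □) = (qA, □, R)  ⊢  0011□[qA]□ (head at position 5)
Head position after 5 steps: 5

Final answer: Position 5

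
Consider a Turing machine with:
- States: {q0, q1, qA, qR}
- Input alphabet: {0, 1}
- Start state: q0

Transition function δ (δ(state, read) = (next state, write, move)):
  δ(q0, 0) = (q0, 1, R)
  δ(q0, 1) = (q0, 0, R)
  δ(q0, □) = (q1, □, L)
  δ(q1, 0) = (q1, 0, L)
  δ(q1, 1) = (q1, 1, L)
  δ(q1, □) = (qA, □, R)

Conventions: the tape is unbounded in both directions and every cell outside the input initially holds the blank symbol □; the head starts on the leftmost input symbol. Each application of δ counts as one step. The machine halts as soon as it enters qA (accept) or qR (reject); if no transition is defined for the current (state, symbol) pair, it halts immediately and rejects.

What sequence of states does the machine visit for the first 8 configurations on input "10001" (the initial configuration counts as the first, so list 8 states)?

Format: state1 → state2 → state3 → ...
Step 0: [q0]10001 (head at position 0)
Step 1: δ(q0, 1) = (q0, 0, R)  ⊢  0[q0]0001 (head at position 1)
Step 2: δ(q0, 0) = (q0, 1, R)  ⊢  01[q0]001 (head at position 2)
Step 3: δ(q0, 0) = (q0, 1, R)  ⊢  011[q0]01 (head at position 3)
Step 4: δ(q0, 0) = (q0, 1, R)  ⊢  0111[q0]1 (head at position 4)
Step 5: δ(q0, 1) = (q0, 0, R)  ⊢  01110[q0]□ (head at position 5)
Step 6: δ(q0, □) = (q1, □, L)  ⊢  0111[q1]0□ (head at position 4)
Step 7: δ(q1, 0) = (q1, 0, L)  ⊢  011[q1]10□ (head at position 3)
Reading off the states of these 8 configurations: q0 → q0 → q0 → q0 → q0 → q0 → q1 → q1

Final answer: q0 → q0 → q0 → q0 → q0 → q0 → q1 → q1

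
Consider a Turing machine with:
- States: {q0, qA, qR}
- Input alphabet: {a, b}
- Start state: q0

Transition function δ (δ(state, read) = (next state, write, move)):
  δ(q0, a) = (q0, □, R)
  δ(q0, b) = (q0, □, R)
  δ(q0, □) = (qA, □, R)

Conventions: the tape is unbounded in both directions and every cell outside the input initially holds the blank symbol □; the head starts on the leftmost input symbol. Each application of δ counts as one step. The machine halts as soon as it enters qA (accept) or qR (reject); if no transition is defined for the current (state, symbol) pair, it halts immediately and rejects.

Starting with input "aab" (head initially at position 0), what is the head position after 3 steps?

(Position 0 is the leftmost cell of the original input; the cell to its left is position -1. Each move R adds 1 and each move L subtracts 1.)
Step 0: [q0]aab (head at position 0)
Step 1: δ(q0, a) = (q0, □, R)  ⊢  □[q0]ab (head at position 1)
Step 2: δ(q0, a) = (q0, □, R)  ⊢  □□[q0]b (head at position 2)
Step 3: δ(q0, b) = (q0, □, R)  ⊢  □□□[q0]□ (head at position 3)
Head position after 3 steps: 3

Final answer: Position 3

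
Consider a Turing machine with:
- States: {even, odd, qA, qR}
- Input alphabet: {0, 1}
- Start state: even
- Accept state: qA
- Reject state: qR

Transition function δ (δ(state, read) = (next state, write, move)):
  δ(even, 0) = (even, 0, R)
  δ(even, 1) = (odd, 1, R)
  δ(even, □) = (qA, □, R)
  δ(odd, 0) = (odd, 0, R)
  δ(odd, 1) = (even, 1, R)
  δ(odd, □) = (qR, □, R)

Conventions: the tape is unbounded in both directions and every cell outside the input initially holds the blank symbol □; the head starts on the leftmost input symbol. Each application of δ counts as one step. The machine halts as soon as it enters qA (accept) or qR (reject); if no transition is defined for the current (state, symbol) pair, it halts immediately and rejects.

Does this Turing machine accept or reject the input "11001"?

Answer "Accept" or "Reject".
Step 0: [even]11001 (head at position 0)
Step 1: δ(even, 1) = (odd, 1, R)  ⊢  1[odd]1001 (head at position 1)
Step 2: δ(odd, 1) = (even, 1, R)  ⊢  11[even]001 (head at position 2)
Step 3: δ(even, 0) = (even, 0, R)  ⊢  110[even]01 (head at position 3)
Step 4: δ(even, 0) = (even, 0, R)  ⊢  1100[even]1 (head at position 4)
Step 5: δ(even, 1) = (odd, 1, R)  ⊢  11001[odd]□ (head at position 5)
Step 6: δ(odd, □) = (qR, □, R)  ⊢  11001□[qR]□ (head at position 6)
The machine is in qR, so it halts and rejects.

Final answer: Reject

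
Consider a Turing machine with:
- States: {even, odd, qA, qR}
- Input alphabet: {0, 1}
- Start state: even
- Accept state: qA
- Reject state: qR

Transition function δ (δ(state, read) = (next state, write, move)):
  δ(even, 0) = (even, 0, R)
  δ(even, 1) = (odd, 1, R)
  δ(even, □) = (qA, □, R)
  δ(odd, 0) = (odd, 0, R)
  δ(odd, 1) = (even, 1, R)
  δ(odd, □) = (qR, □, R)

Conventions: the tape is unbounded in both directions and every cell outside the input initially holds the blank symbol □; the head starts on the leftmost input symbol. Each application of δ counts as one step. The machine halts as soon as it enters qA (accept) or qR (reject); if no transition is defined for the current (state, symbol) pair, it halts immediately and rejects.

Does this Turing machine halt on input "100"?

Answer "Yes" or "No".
Step 0: [even]100 (head at position 0)
Step 1: δ(even, 1) = (odd, 1, R)  ⊢  1[odd]00 (head at position 1)
Step 2: δ(odd, 0) = (odd, 0, R)  ⊢  10[odd]0 (head at position 2)
Step 3: δ(odd, 0) = (odd, 0, R)  ⊢  100[odd]□ (head at position 3)
Step 4: δ(odd, □) = (qR, □, R)  ⊢  100□[qR]□ (head at position 4)
The machine is in qR, so it halts and rejects.
It halts after 4 steps.

Final answer: Yes - halts after 4 steps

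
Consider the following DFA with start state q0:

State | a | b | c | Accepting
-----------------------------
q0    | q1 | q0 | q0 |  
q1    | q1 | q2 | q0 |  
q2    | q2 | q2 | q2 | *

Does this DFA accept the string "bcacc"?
Start in q0.
Read 'b': q0 → q0
Read 'c': q0 → q0
Read 'a': q0 → q1
Read 'c': q1 → q0
Read 'c': q0 → q0
Final state q0 is not accepting, so the string is rejected.

Final answer: No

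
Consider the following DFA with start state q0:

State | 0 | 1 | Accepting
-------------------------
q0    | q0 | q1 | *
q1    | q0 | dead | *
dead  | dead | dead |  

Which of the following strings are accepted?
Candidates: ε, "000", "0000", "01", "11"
ε: q0; q0 is accepting → accepted
"000": q0 → q0 → q0 → q0; q0 is accepting → accepted
"0000": q0 → q0 → q0 → q0 → q0; q0 is accepting → accepted
"01": q0 → q0 → q1; q1 is accepting → accepted
"11": q0 → q1 → dead; dead is not accepting → rejected

Final answer: ε, "000", "0000", "01"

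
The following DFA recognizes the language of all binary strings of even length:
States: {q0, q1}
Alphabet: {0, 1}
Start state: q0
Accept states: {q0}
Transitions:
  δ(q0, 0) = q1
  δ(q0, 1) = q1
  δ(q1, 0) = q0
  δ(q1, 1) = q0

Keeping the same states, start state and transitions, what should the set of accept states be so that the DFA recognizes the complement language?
The DFA is complete (every state has a transition on every symbol), so the complement
is recognized by the same DFA with accepting and non-accepting states swapped.
Original accept states: {q0}
Complement accept states = All states - Original accept states
= {q0, q1} - {q0}
= {q1}
Complement language: strings of ODD length

Final answer: {q1}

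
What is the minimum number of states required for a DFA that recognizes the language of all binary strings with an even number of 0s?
Language: binary strings with an even number of 0s
Lower bound (Myhill–Nerode): the prefixes ε, 0 are pairwise distinguishable:
  ε vs 0: suffix ε distinguishes them (ε has zero 0s (accepted), 0 has one 0 (rejected))
So any DFA needs at least 2 states.
Upper bound: a DFA with 2 states exists (one state per class above).
Minimum states: 2

Final answer: 2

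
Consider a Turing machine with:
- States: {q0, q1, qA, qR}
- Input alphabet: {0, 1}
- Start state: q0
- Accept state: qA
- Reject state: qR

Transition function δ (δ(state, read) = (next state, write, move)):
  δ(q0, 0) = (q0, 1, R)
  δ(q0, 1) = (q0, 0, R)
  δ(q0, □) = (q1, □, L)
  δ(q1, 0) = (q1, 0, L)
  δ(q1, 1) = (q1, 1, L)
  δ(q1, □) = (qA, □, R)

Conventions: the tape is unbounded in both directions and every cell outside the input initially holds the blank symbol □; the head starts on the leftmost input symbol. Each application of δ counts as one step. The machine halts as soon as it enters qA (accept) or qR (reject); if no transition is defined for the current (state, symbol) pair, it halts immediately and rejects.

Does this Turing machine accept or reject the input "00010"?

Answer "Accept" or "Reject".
Step 0: [q0]00010 (head at position 0)
Step 1: δ(q0, 0) = (q0, 1, R)  ⊢  1[q0]0010 (head at position 1)
Step 2: δ(q0, 0) = (q0, 1, R)  ⊢  11[q0]010 (head at position 2)
Step 3: δ(q0, 0) = (q0, 1, R)  ⊢  111[q0]10 (head at position 3)
Step 4: δ(q0, 1) = (q0, 0, R)  ⊢  1110[q0]0 (head at position 4)
Step 5: δ(q0, 0) = (q0, 1, R)  ⊢  11101[q0]□ (head at position 5)
Step 6: δ(q0, □) = (q1, □, L)  ⊢  1110[q1]1□ (head at position 4)
Step 7: δ(q1, 1) = (q1, 1, L)  ⊢  111[q1]01□ (head at position 3)
Step 8: δ(q1, 0) = (q1, 0, L)  ⊢  11[q1]101□ (head at position 2)
Step 9: δ(q1, 1) = (q1, 1, L)  ⊢  1[q1]1101□ (head at position 1)
Step 10: δ(q1, 1) = (q1, 1, L)  ⊢  [q1]11101□ (head at position 0)
Step 11: δ(q1, 1) = (q1, 1, L)  ⊢  [q1]□11101□ (head at position -1)
Step 12: δ(q1, □) = (qA, □, R)  ⊢  □[qA]11101□ (head at position 0)
The machine is in qA, so it halts and accepts.

Final answer: Accept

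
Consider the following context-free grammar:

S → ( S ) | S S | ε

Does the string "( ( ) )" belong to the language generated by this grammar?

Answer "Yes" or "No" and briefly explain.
A derivation exists: S ⇒ ( S ) ⇒ ( ( S ) ) ⇒ ( ( ) ) (using S → ( S ) twice, then S → ε).

Final answer: Yes - a valid derivation exists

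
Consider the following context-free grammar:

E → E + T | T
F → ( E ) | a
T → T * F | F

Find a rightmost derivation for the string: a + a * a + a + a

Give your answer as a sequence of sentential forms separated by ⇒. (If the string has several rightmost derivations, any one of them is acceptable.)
Start with E.
Step 1: the rightmost non-terminal is E; apply E → E + T:  E + T
Step 2: the rightmost non-terminal is T; apply T → F:  E + F
Step 3: the rightmost non-terminal is F; apply F → a:  E + a
Step 4: the rightmost non-terminal is E; apply E → E + T:  E + T + a
Step 5: the rightmost non-terminal is T; apply T → F:  E + F + a
Step 6: the rightmost non-terminal is F; apply F → a:  E + a + a
Step 7: the rightmost non-terminal is E; apply E → E + T:  E + T + a + a
Step 8: the rightmost non-terminal is T; apply T → T * F:  E + T * F + a + a
Step 9: the rightmost non-terminal is F; apply F → a:  E + T * a + a + a
Step 10: the rightmost non-terminal is T; apply T → F:  E + F * a + a + a
Step 11: the rightmost non-terminal is F; apply F → a:  E + a * a + a + a
Step 12: the rightmost non-terminal is E; apply E → T:  T + a * a + a + a
Step 13: the rightmost non-terminal is T; apply T → F:  F + a * a + a + a
Step 14: the rightmost non-terminal is F; apply F → a:  a + a * a + a + a

Final answer: E ⇒ E + T ⇒ E + F ⇒ E + a ⇒ E + T + a ⇒ E + F + a ⇒ E + a + a ⇒ E + T + a + a ⇒ E + T * F + a + a ⇒ E + T * a + a + a ⇒ E + F * a + a + a ⇒ E + a * a + a + a ⇒ T + a * a + a + a ⇒ F + a * a + a + a ⇒ a + a * a + a + a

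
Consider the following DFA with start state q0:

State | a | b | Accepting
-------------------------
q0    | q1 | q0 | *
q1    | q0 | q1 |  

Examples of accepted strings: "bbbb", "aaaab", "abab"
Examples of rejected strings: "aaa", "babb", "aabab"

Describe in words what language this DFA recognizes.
strings over {a,b} with an even number of a's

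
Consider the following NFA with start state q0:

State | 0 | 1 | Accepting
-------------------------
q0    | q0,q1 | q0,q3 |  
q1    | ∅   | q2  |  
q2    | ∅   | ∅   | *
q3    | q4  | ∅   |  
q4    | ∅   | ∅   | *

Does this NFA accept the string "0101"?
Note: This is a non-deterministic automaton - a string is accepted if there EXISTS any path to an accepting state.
Track the set of states the NFA could be in: start {q0}
Read '0': {q0} → {q0, q1}
Read '1': {q0, q1} → {q0, q2, q3}
Read '0': {q0, q2, q3} → {q0, q1, q4}
Read '1': {q0, q1, q4} → {q0, q2, q3}
Final set {q0, q2, q3} contains accepting state(s) {q2} → accepted.

Final answer: Yes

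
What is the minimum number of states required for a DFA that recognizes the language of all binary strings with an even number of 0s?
Language: binary strings with an even number of 0s
Lower bound (Myhill–Nerode): the prefixes ε, 0 are pairwise distinguishable:
  ε vs 0: suffix ε distinguishes them (ε has zero 0s (accepted), 0 has one 0 (rejected))
So any DFA needs at least 2 states.
Upper bound: a DFA with 2 states exists (one state per class above).
Minimum states: 2

Final answer: 2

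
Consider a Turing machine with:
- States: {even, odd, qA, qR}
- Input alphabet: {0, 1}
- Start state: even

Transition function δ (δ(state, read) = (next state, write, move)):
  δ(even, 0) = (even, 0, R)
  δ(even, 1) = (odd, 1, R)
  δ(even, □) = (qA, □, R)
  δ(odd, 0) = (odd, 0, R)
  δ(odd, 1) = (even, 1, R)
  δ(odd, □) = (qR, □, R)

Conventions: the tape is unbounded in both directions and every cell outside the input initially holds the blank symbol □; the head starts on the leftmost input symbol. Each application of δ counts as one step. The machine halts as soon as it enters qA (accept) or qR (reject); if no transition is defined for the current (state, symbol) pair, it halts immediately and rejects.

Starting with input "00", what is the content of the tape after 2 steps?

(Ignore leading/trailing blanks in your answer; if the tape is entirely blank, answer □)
Step 0: [even]00 (head at position 0)
Step 1: δ(even, 0) = (even, 0, R)  ⊢  0[even]0 (head at position 1)
Step 2: δ(even, 0) = (even, 0, R)  ⊢  00[even]□ (head at position 2)
Tape after 2 steps (ignoring surrounding blanks): 00

Final answer: Tape: 00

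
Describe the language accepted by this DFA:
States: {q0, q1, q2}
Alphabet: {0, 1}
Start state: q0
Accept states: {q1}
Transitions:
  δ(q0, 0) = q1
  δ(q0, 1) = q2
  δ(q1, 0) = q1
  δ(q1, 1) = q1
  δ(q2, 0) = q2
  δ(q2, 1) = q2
Analyzing the DFA structure:
Start state: q0
Accept states: {q1}
Interpreting what each state remembers (checking against the transitions):
  q0: nothing has been read yet
  q1: the first symbol was 0
  q2: the first symbol was 1 (trap state)
  δ(q0, 0): in q0 (nothing has been read yet), after reading 0 we have: the first symbol was 0 → q1
  δ(q0, 1): in q0 (nothing has been read yet), after reading 1 we have: the first symbol was 1 (trap state) → q2
  δ(q1, 0): in q1 (the first symbol was 0), after reading 0 we have: the first symbol was 0 → q1
  δ(q1, 1): in q1 (the first symbol was 0), after reading 1 we have: the first symbol was 0 → q1
  δ(q2, 0): in q2 (the first symbol was 1 (trap state)), after reading 0 we have: the first symbol was 1 (trap state) → q2
  δ(q2, 1): in q2 (the first symbol was 1 (trap state)), after reading 1 we have: the first symbol was 1 (trap state) → q2
A string is accepted iff it ends in {q1}, i.e. the first symbol was 0.
Language: All binary strings starting with 0

Final answer: All binary strings starting with 0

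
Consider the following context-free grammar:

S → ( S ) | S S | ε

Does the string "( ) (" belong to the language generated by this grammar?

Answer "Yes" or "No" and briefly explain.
Each production adds parentheses only in matched pairs (S → ( S )) or none at all, so every derived string has equally many '(' and ')'. The string ( ) ( has two '(' and one ')', so it cannot be derived.

Final answer: No - no valid derivation exists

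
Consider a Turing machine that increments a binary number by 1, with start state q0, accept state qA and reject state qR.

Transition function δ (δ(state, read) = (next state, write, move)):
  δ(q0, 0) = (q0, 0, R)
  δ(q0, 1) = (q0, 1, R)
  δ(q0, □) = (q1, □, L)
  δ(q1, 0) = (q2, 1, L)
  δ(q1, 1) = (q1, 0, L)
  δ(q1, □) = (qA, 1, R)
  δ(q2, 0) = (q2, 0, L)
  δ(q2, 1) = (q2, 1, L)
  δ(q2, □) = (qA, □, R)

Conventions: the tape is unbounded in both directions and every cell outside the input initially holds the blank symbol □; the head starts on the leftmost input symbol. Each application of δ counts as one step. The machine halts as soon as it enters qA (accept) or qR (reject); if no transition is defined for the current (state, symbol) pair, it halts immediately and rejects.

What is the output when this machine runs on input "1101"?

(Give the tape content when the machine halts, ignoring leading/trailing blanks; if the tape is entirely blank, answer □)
Step 0: [q0]1101 (head at position 0)
Step 1: δ(q0, 1) = (q0, 1, R)  ⊢  1[q0]101 (head at position 1)
Step 2: δ(q0, 1) = (q0, 1, R)  ⊢  11[q0]01 (head at position 2)
Step 3: δ(q0, 0) = (q0, 0, R)  ⊢  110[q0]1 (head at position 3)
Step 4: δ(q0, 1) = (q0, 1, R)  ⊢  1101[q0]□ (head at position 4)
Step 5: δ(q0, □) = (q1, □, L)  ⊢  110[q1]1□ (head at position 3)
Step 6: δ(q1, 1) = (q1, 0, L)  ⊢  11[q1]00□ (head at position 2)
Step 7: δ(q1, 0) = (q2, 1, L)  ⊢  1[q2]110□ (head at position 1)
Step 8: δ(q2, 1) = (q2, 1, L)  ⊢  [q2]1110□ (head at position 0)
Step 9: δ(q2, 1) = (q2, 1, L)  ⊢  [q2]□1110□ (head at position -1)
Step 10: δ(q2, □) = (qA, □, R)  ⊢  □[qA]1110□ (head at position 0)
The machine is in qA, so it halts and accepts.
Tape content when halted (ignoring surrounding blanks): 1110

Final answer: Output: 1110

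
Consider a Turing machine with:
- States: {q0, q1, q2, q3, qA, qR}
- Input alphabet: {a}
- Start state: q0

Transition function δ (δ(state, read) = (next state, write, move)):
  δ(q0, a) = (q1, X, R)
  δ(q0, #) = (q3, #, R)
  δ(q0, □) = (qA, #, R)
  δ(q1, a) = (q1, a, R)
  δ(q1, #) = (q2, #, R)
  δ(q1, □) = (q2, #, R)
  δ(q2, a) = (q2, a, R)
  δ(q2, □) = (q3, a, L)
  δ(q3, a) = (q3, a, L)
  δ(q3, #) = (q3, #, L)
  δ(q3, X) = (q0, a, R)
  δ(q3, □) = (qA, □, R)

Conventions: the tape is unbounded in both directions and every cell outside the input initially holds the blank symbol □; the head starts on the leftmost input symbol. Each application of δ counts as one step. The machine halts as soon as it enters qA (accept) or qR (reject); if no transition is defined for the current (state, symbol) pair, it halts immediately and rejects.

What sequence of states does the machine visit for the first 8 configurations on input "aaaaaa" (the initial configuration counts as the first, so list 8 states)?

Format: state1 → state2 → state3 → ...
Step 0: [q0]aaaaaa (head at position 0)
Step 1: δ(q0, a) = (q1, X, R)  ⊢  X[q1]aaaaa (head at position 1)
Step 2: δ(q1, a) = (q1, a, R)  ⊢  Xa[q1]aaaa (head at position 2)
Step 3: δ(q1, a) = (q1, a, R)  ⊢  Xaa[q1]aaa (head at position 3)
Step 4: δ(q1, a) = (q1, a, R)  ⊢  Xaaa[q1]aa (head at position 4)
Step 5: δ(q1, a) = (q1, a, R)  ⊢  Xaaaa[q1]a (head at position 5)
Step 6: δ(q1, a) = (q1, a, R)  ⊢  Xaaaaa[q1]□ (head at position 6)
Step 7: δ(q1, □) = (q2, #, R)  ⊢  Xaaaaa#[q2]□ (head at position 7)
Reading off the states of these 8 configurations: q0 → q1 → q1 → q1 → q1 → q1 → q1 → q2

Final answer: q0 → q1 → q1 → q1 → q1 → q1 → q1 → q2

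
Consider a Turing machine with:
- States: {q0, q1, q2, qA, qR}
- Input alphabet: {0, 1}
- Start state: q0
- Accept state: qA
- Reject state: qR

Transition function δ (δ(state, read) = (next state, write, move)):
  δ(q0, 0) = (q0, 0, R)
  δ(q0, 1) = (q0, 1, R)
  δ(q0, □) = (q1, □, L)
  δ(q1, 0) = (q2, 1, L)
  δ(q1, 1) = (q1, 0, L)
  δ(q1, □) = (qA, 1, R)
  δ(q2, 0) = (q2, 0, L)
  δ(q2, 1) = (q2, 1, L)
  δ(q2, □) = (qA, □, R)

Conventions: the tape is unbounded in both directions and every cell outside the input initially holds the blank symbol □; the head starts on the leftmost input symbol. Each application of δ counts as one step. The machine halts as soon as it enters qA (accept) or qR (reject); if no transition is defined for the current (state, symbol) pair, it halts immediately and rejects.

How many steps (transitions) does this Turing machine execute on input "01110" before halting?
Step 0: [q0]01110 (head at position 0)
Step 1: δ(q0, 0) = (q0, 0, R)  ⊢  0[q0]1110 (head at position 1)
Step 2: δ(q0, 1) = (q0, 1, R)  ⊢  01[q0]110 (head at position 2)
Step 3: δ(q0, 1) = (q0, 1, R)  ⊢  011[q0]10 (head at position 3)
Step 4: δ(q0, 1) = (q0, 1, R)  ⊢  0111[q0]0 (head at position 4)
Step 5: δ(q0, 0) = (q0, 0, R)  ⊢  01110[q0]□ (head at position 5)
Step 6: δ(q0, □) = (q1, □, L)  ⊢  0111[q1]0□ (head at position 4)
Step 7: δ(q1, 0) = (q2, 1, L)  ⊢  011[q2]11□ (head at position 3)
Step 8: δ(q2, 1) = (q2, 1, L)  ⊢  01[q2]111□ (head at position 2)
Step 9: δ(q2, 1) = (q2, 1, L)  ⊢  0[q2]1111□ (head at position 1)
Step 10: δ(q2, 1) = (q2, 1, L)  ⊢  [q2]01111□ (head at position 0)
Step 11: δ(q2, 0) = (q2, 0, L)  ⊢  [q2]□01111□ (head at position -1)
Step 12: δ(q2, □) = (qA, □, R)  ⊢  □[qA]01111□ (head at position 0)
The machine is in qA, so it halts and accepts.
Number of transitions executed: 12.

Final answer: 12 steps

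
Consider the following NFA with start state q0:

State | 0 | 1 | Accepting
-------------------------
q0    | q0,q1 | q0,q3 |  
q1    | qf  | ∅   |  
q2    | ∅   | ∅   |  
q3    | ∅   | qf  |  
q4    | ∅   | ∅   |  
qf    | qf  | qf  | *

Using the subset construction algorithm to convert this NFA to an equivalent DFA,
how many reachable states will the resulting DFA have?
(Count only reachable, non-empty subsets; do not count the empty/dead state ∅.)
Start subset: {q0}
{q0}: on 0 → {q0, q1}, on 1 → {q0, q3}
{q0, q1}: on 0 → {q0, q1, qf}, on 1 → {q0, q3}
{q0, q3}: on 0 → {q0, q1}, on 1 → {q0, q3, qf}
{q0, q1, qf}: on 0 → {q0, q1, qf}, on 1 → {q0, q3, qf}
{q0, q3, qf}: on 0 → {q0, q1, qf}, on 1 → {q0, q3, qf}
Reachable non-empty subsets: {q0}, {q0, q1}, {q0, q3}, {q0, q1, qf}, {q0, q3, qf} — 5 in total.

Final answer: 5 states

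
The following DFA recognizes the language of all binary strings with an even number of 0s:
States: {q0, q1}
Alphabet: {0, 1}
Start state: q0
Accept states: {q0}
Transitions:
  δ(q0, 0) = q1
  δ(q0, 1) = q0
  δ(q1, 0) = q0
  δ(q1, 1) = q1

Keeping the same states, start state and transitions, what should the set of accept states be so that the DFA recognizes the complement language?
The DFA is complete (every state has a transition on every symbol), so the complement
is recognized by the same DFA with accepting and non-accepting states swapped.
Original accept states: {q0}
Complement accept states = All states - Original accept states
= {q0, q1} - {q0}
= {q1}
Complement language: strings with an ODD number of 0s

Final answer: {q1}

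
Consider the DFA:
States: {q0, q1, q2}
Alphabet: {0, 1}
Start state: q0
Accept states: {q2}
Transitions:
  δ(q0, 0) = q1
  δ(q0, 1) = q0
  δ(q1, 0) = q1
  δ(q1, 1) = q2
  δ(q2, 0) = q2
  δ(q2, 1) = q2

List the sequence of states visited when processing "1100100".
Starting at q0
Read '1': q0 -> q0
Read '1': q0 -> q0
Read '0': q0 -> q1
Read '0': q1 -> q1
Read '1': q1 -> q2
Read '0': q2 -> q2
Read '0': q2 -> q2

Final answer: q0 -> q0 -> q0 -> q1 -> q1 -> q2 -> q2 -> q2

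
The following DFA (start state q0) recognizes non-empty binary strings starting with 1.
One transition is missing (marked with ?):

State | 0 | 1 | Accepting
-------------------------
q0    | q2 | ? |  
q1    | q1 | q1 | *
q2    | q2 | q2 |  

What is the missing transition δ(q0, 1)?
q1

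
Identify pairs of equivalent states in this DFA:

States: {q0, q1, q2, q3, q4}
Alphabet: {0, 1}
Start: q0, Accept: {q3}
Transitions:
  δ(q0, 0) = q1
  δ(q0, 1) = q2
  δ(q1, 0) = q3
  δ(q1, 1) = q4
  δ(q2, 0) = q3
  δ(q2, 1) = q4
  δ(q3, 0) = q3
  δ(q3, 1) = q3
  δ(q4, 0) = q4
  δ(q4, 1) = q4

Using the table-filling algorithm:
Round 0 – mark pairs where exactly one state is accepting: (q0,q3), (q1,q3), (q2,q3), (q3,q4)
Round 1 – newly marked: (q0,q1) [on 0: q1 vs q3, already marked]; (q0,q2) [on 0: q1 vs q3, already marked]; (q1,q4) [on 0: q3 vs q4, already marked]; (q2,q4) [on 0: q3 vs q4, already marked]
Round 2 – newly marked: (q0,q4) [on 0: q1 vs q4, already marked]
No further pairs can be marked.
(q1, q2) unmarked: δ(q1,0)=q3, δ(q2,0)=q3; δ(q1,1)=q4, δ(q2,1)=q4 → equivalent
Equivalent pairs: (q1, q2)

Final answer: Equivalent pairs: (q1, q2)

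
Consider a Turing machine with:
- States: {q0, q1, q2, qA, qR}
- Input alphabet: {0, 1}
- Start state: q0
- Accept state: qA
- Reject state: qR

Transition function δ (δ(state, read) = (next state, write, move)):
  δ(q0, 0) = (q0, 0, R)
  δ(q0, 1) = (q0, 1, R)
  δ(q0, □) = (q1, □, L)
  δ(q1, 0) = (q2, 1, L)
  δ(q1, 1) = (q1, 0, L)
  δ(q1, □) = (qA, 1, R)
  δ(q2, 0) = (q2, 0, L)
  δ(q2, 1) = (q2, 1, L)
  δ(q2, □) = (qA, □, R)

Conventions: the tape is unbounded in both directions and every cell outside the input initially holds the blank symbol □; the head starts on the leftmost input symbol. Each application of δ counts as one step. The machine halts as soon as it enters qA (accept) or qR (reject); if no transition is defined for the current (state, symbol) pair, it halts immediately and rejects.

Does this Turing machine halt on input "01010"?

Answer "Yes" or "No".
Step 0: [q0]01010 (head at position 0)
Step 1: δ(q0, 0) = (q0, 0, R)  ⊢  0[q0]1010 (head at position 1)
Step 2: δ(q0, 1) = (q0, 1, R)  ⊢  01[q0]010 (head at position 2)
Step 3: δ(q0, 0) = (q0, 0, R)  ⊢  010[q0]10 (head at position 3)
Step 4: δ(q0, 1) = (q0, 1, R)  ⊢  0101[q0]0 (head at position 4)
Step 5: δ(q0, 0) = (q0, 0, R)  ⊢  01010[q0]□ (head at position 5)
Step 6: δ(q0, □) = (q1, □, L)  ⊢  0101[q1]0□ (head at position 4)
Step 7: δ(q1, 0) = (q2, 1, L)  ⊢  010[q2]11□ (head at position 3)
Step 8: δ(q2, 1) = (q2, 1, L)  ⊢  01[q2]011□ (head at position 2)
Step 9: δ(q2, 0) = (q2, 0, L)  ⊢  0[q2]1011□ (head at position 1)
Step 10: δ(q2, 1) = (q2, 1, L)  ⊢  [q2]01011□ (head at position 0)
Step 11: δ(q2, 0) = (q2, 0, L)  ⊢  [q2]□01011□ (head at position -1)
Step 12: δ(q2, □) = (qA, □, R)  ⊢  □[qA]01011□ (head at position 0)
The machine is in qA, so it halts and accepts.
It halts after 12 steps.

Final answer: Yes - halts after 12 steps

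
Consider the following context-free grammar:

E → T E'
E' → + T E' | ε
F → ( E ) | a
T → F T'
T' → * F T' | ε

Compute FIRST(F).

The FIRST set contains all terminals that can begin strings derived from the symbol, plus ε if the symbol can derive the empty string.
FIRST(F): F → ( E ) contributes '(' and F → a contributes 'a', so FIRST(F) = {(, a}. F is not nullable.

Final answer: {(, a}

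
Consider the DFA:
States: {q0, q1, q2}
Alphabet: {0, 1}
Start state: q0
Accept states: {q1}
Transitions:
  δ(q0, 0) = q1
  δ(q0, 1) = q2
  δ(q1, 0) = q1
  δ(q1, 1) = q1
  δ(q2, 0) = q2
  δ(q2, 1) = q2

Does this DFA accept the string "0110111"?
Processing string "0110111":
  q0 --0--> q1
  q1 --1--> q1
  q1 --1--> q1
  q1 --0--> q1
  q1 --1--> q1
  q1 --1--> q1
  q1 --1--> q1
Final state: q1
Accept states: {q1}
q1 is an accept state, so the string is accepted.

Final answer: Yes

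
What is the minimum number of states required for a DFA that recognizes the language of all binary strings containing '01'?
Language: binary strings containing '01'
Lower bound (Myhill–Nerode): the prefixes ε, 0, 01 are pairwise distinguishable:
  ε vs 01: suffix ε distinguishes them (ε is rejected, 01 is accepted)
  0 vs 01: suffix ε distinguishes them (0 is rejected, 01 is accepted)
  ε vs 0: suffix 1 distinguishes them (ε·1 = 1 is rejected, 0·1 = 01 is accepted)
So any DFA needs at least 3 states.
Upper bound: a DFA with 3 states exists (one state per class above: 'no progress', 'last symbol 0', and 'seen 01' (accepting sink)).
Minimum states: 3

Final answer: 3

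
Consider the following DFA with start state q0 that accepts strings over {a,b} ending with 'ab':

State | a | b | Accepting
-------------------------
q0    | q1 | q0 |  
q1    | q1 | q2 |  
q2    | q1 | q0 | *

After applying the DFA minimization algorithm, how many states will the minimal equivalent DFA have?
All 3 states are reachable from q0, so none can be removed as unreachable.
Table-filling: first mark every (accepting, non-accepting) pair as distinguishable (accepting: {q2}; non-accepting: {q0, q1}).
Round 1: (q0, q1) on 'b' go to q0 and q2, already distinguishable → mark.
Every pair of states is distinguishable, so the DFA is already minimal.
Equivalence classes: {q0}, {q1}, {q2} → 3 states.

Final answer: 3 states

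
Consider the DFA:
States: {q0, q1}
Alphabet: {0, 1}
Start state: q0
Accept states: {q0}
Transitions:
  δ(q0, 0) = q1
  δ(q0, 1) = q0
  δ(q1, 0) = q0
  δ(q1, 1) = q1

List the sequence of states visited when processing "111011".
Starting at q0
Read '1': q0 -> q0
Read '1': q0 -> q0
Read '1': q0 -> q0
Read '0': q0 -> q1
Read '1': q1 -> q1
Read '1': q1 -> q1

Final answer: q0 -> q0 -> q0 -> q0 -> q1 -> q1 -> q1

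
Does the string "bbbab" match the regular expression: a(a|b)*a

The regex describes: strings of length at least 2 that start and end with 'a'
No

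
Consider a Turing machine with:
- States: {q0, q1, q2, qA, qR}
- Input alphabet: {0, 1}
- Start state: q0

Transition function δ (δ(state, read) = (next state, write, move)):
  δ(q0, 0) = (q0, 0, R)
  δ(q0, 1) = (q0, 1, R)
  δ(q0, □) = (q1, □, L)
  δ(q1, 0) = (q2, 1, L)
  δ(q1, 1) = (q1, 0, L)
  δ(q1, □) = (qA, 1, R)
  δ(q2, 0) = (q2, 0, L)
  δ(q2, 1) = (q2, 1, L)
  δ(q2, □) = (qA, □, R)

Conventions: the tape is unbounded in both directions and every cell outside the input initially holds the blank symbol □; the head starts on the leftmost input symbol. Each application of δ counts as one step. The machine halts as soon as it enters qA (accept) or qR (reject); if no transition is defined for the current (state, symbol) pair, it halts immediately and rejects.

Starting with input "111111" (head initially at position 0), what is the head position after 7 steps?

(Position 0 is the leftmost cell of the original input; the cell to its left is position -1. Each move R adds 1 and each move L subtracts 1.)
Step 0: [q0]111111 (head at position 0)
Step 1: δ(q0, 1) = (q0, 1, R)  ⊢  1[q0]11111 (head at position 1)
Step 2: δ(q0, 1) = (q0, 1, R)  ⊢  11[q0]1111 (head at position 2)
Step 3: δ(q0, 1) = (q0, 1, R)  ⊢  111[q0]111 (head at position 3)
Step 4: δ(q0, 1) = (q0, 1, R)  ⊢  1111[q0]11 (head at position 4)
Step 5: δ(q0, 1) = (q0, 1, R)  ⊢  11111[q0]1 (head at position 5)
Step 6: δ(q0, 1) = (q0, 1, R)  ⊢  111111[q0]□ (head at position 6)
Step 7: δ(q0, □) = (q1, □, L)  ⊢  11111[q1]1□ (head at position 5)
Head position after 7 steps: 5

Final answer: Position 5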